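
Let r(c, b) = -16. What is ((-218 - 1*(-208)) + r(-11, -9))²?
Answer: 676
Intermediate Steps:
((-218 - 1*(-208)) + r(-11, -9))² = ((-218 - 1*(-208)) - 16)² = ((-218 + 208) - 16)² = (-10 - 16)² = (-26)² = 676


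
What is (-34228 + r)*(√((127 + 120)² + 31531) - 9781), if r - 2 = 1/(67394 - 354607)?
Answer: 96148718071559/287213 - 19660304278*√23135/287213 ≈ 3.2435e+8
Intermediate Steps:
r = 574425/287213 (r = 2 + 1/(67394 - 354607) = 2 + 1/(-287213) = 2 - 1/287213 = 574425/287213 ≈ 2.0000)
(-34228 + r)*(√((127 + 120)² + 31531) - 9781) = (-34228 + 574425/287213)*(√((127 + 120)² + 31531) - 9781) = -9830152139*(√(247² + 31531) - 9781)/287213 = -9830152139*(√(61009 + 31531) - 9781)/287213 = -9830152139*(√92540 - 9781)/287213 = -9830152139*(2*√23135 - 9781)/287213 = -9830152139*(-9781 + 2*√23135)/287213 = 96148718071559/287213 - 19660304278*√23135/287213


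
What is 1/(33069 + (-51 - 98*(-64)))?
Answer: 1/39290 ≈ 2.5452e-5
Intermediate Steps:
1/(33069 + (-51 - 98*(-64))) = 1/(33069 + (-51 + 6272)) = 1/(33069 + 6221) = 1/39290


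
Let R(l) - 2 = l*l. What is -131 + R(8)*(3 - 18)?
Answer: -1121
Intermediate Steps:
R(l) = 2 + l² (R(l) = 2 + l*l = 2 + l²)
-131 + R(8)*(3 - 18) = -131 + (2 + 8²)*(3 - 18) = -131 + (2 + 64)*(-15) = -131 + 66*(-15) = -131 - 990 = -1121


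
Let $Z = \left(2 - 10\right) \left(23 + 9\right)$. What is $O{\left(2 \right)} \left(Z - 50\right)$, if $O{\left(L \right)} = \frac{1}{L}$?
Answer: $-153$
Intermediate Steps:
$Z = -256$ ($Z = \left(-8\right) 32 = -256$)
$O{\left(2 \right)} \left(Z - 50\right) = \frac{-256 - 50}{2} = \frac{1}{2} \left(-306\right) = -153$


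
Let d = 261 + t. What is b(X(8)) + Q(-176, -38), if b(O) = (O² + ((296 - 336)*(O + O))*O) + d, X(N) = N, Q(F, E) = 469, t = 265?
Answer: -4061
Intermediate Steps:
d = 526 (d = 261 + 265 = 526)
b(O) = 526 - 79*O² (b(O) = (O² + ((296 - 336)*(O + O))*O) + 526 = (O² + (-80*O)*O) + 526 = (O² - 80*O²) + 526 = -79*O² + 526 = 526 - 79*O²)
b(X(8)) + Q(-176, -38) = (526 - 79*8²) + 469 = (526 - 79*64) + 469 = (526 - 5056) + 469 = -4530 + 469 = -4061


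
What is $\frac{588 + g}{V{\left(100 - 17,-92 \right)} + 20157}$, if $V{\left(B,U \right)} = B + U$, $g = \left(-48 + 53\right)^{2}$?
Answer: $\frac{613}{20148} \approx 0.030425$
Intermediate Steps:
$g = 25$ ($g = 5^{2} = 25$)
$\frac{588 + g}{V{\left(100 - 17,-92 \right)} + 20157} = \frac{588 + 25}{\left(\left(100 - 17\right) - 92\right) + 20157} = \frac{613}{\left(\left(100 - 17\right) - 92\right) + 20157} = \frac{613}{\left(83 - 92\right) + 20157} = \frac{613}{-9 + 20157} = \frac{613}{20148}$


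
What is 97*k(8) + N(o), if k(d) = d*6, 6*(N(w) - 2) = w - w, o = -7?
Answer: 4658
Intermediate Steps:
N(w) = 2 (N(w) = 2 + (w - w)/6 = 2 + (⅙)*0 = 2 + 0 = 2)
k(d) = 6*d
97*k(8) + N(o) = 97*(6*8) + 2 = 97*48 + 2 = 4656 + 2 = 4658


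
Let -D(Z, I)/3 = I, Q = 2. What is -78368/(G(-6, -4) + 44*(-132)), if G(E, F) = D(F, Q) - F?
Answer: 39184/2905 ≈ 13.488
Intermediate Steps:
D(Z, I) = -3*I
G(E, F) = -6 - F (G(E, F) = -3*2 - F = -6 - F)
-78368/(G(-6, -4) + 44*(-132)) = -78368/((-6 - 1*(-4)) + 44*(-132)) = -78368/((-6 + 4) - 5808) = -78368/(-2 - 5808) = -78368/(-5810) = -78368*(-1/5810) = 39184/2905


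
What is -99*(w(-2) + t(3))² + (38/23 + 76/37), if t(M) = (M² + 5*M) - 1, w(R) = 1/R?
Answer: -170591609/3404 ≈ -50115.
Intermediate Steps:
t(M) = -1 + M² + 5*M
-99*(w(-2) + t(3))² + (38/23 + 76/37) = -99*(1/(-2) + (-1 + 3² + 5*3))² + (38/23 + 76/37) = -99*(-½ + (-1 + 9 + 15))² + (38*(1/23) + 76*(1/37)) = -99*(-½ + 23)² + (38/23 + 76/37) = -99*(45/2)² + 3154/851 = -99*2025/4 + 3154/851 = -200475/4 + 3154/851 = -170591609/3404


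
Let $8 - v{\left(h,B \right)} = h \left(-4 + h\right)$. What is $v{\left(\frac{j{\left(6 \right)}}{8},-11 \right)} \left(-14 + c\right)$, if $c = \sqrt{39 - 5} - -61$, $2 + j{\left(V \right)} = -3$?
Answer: $\frac{15369}{64} + \frac{327 \sqrt{34}}{64} \approx 269.93$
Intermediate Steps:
$j{\left(V \right)} = -5$ ($j{\left(V \right)} = -2 - 3 = -5$)
$v{\left(h,B \right)} = 8 - h \left(-4 + h\right)$
$c = 61 + \sqrt{34}$ ($c = \sqrt{34} + 61 = 61 + \sqrt{34} \approx 66.831$)
$v{\left(\frac{j{\left(6 \right)}}{8},-11 \right)} \left(-14 + c\right) = \left(8 - \left(- \frac{5}{8}\right)^{2} + 4 \left(- \frac{5}{8}\right)\right) \left(-14 + \left(61 + \sqrt{34}\right)\right) = \left(8 - \left(\left(-5\right) \frac{1}{8}\right)^{2} + 4 \left(\left(-5\right) \frac{1}{8}\right)\right) \left(47 + \sqrt{34}\right) = \left(8 - \left(- \frac{5}{8}\right)^{2} + 4 \left(- \frac{5}{8}\right)\right) \left(47 + \sqrt{34}\right) = \left(8 - \frac{25}{64} - \frac{5}{2}\right) \left(47 + \sqrt{34}\right) = \frac{327 \left(47 + \sqrt{34}\right)}{64} = \frac{15369}{64} + \frac{327 \sqrt{34}}{64}$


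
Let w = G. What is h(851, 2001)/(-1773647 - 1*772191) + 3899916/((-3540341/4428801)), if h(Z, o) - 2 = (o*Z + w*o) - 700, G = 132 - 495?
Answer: -21985797443363802199/4506567325379 ≈ -4.8786e+6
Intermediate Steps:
G = -363
w = -363
h(Z, o) = -698 - 363*o + Z*o (h(Z, o) = 2 + ((o*Z - 363*o) - 700) = 2 + ((Z*o - 363*o) - 700) = 2 + ((-363*o + Z*o) - 700) = 2 + (-700 - 363*o + Z*o) = -698 - 363*o + Z*o)
h(851, 2001)/(-1773647 - 1*772191) + 3899916/((-3540341/4428801)) = (-698 - 363*2001 + 851*2001)/(-1773647 - 1*772191) + 3899916/((-3540341/4428801)) = (-698 - 726363 + 1702851)/(-1773647 - 772191) + 3899916/((-3540341*1/4428801)) = 975790/(-2545838) + 3899916/(-3540341/4428801) = 975790*(-1/2545838) + 3899916*(-4428801/3540341) = -487895/1272919 - 17271951880716/3540341 = -21985797443363802199/4506567325379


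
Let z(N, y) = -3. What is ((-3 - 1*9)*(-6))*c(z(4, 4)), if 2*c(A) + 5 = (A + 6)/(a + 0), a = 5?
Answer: -792/5 ≈ -158.40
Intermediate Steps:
c(A) = -19/10 + A/10 (c(A) = -5/2 + ((A + 6)/(5 + 0))/2 = -5/2 + ((6 + A)/5)/2 = -5/2 + ((6 + A)*(⅕))/2 = -5/2 + (6/5 + A/5)/2 = -5/2 + (⅗ + A/10) = -19/10 + A/10)
((-3 - 1*9)*(-6))*c(z(4, 4)) = ((-3 - 1*9)*(-6))*(-19/10 + (⅒)*(-3)) = ((-3 - 9)*(-6))*(-19/10 - 3/10) = -12*(-6)*(-11/5) = 72*(-11/5) = -792/5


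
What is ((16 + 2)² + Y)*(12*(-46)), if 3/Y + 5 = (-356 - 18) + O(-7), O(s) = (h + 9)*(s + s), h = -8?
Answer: -23428536/131 ≈ -1.7884e+5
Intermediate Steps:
O(s) = 2*s (O(s) = (-8 + 9)*(s + s) = 1*(2*s) = 2*s)
Y = -1/131 (Y = 3/(-5 + ((-356 - 18) + 2*(-7))) = 3/(-5 + (-374 - 14)) = 3/(-5 - 388) = 3/(-393) = 3*(-1/393) = -1/131 ≈ -0.0076336)
((16 + 2)² + Y)*(12*(-46)) = ((16 + 2)² - 1/131)*(12*(-46)) = (18² - 1/131)*(-552) = (324 - 1/131)*(-552) = (42443/131)*(-552) = -23428536/131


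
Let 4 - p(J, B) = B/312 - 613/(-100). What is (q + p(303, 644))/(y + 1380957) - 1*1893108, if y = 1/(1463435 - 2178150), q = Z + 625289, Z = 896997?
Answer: -1457413517432234333411/769852732158120 ≈ -1.8931e+6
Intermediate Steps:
p(J, B) = -213/100 - B/312 (p(J, B) = 4 - (B/312 - 613/(-100)) = 4 - (B*(1/312) - 613*(-1/100)) = 4 - (B/312 + 613/100) = 4 - (613/100 + B/312) = 4 + (-613/100 - B/312) = -213/100 - B/312)
q = 1522286 (q = 896997 + 625289 = 1522286)
y = -1/714715 (y = 1/(-714715) = -1/714715 ≈ -1.3992e-6)
(q + p(303, 644))/(y + 1380957) - 1*1893108 = (1522286 + (-213/100 - 1/312*644))/(-1/714715 + 1380957) - 1*1893108 = (1522286 + (-213/100 - 161/78))/(986990682254/714715) - 1893108 = (1522286 - 16357/3900)*(714715/986990682254) - 1893108 = (5936899043/3900)*(714715/986990682254) - 1893108 = 848638159903549/769852732158120 - 1893108 = -1457413517432234333411/769852732158120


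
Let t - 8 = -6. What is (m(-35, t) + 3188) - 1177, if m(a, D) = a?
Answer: 1976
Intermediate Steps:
t = 2 (t = 8 - 6 = 2)
(m(-35, t) + 3188) - 1177 = (-35 + 3188) - 1177 = 3153 - 1177 = 1976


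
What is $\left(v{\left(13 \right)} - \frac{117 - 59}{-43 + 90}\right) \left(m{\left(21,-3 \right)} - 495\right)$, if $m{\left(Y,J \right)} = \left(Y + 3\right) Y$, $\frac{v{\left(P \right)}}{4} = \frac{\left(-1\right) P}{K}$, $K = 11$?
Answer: $- \frac{27738}{517} \approx -53.652$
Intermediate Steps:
$v{\left(P \right)} = - \frac{4 P}{11}$ ($v{\left(P \right)} = 4 \frac{\left(-1\right) P}{11} = 4 - P \frac{1}{11} = 4 \left(- \frac{P}{11}\right) = - \frac{4 P}{11}$)
$m{\left(Y,J \right)} = Y \left(3 + Y\right)$ ($m{\left(Y,J \right)} = \left(3 + Y\right) Y = Y \left(3 + Y\right)$)
$\left(v{\left(13 \right)} - \frac{117 - 59}{-43 + 90}\right) \left(m{\left(21,-3 \right)} - 495\right) = \left(\left(- \frac{4}{11}\right) 13 - \frac{117 - 59}{-43 + 90}\right) \left(21 \left(3 + 21\right) - 495\right) = \left(- \frac{52}{11} - \frac{58}{47}\right) \left(21 \cdot 24 - 495\right) = \left(- \frac{52}{11} - 58 \cdot \frac{1}{47}\right) \left(504 - 495\right) = \left(- \frac{52}{11} - \frac{58}{47}\right) 9 = \left(- \frac{3082}{517}\right) 9 = - \frac{27738}{517}$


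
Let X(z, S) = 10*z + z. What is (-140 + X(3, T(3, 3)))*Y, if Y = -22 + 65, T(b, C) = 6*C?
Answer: -4601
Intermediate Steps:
Y = 43
X(z, S) = 11*z
(-140 + X(3, T(3, 3)))*Y = (-140 + 11*3)*43 = (-140 + 33)*43 = -107*43 = -4601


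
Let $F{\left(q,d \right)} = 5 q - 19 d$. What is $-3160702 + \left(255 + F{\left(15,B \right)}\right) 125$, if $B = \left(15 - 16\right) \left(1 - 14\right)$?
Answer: $-3150327$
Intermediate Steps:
$B = 13$ ($B = \left(-1\right) \left(-13\right) = 13$)
$F{\left(q,d \right)} = - 19 d + 5 q$
$-3160702 + \left(255 + F{\left(15,B \right)}\right) 125 = -3160702 + \left(255 + \left(\left(-19\right) 13 + 5 \cdot 15\right)\right) 125 = -3160702 + \left(255 + \left(-247 + 75\right)\right) 125 = -3160702 + \left(255 - 172\right) 125 = -3160702 + 83 \cdot 125 = -3160702 + 10375 = -3150327$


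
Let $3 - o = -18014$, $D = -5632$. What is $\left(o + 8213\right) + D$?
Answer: $20598$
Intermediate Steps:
$o = 18017$ ($o = 3 - -18014 = 3 + 18014 = 18017$)
$\left(o + 8213\right) + D = \left(18017 + 8213\right) - 5632 = 26230 - 5632 = 20598$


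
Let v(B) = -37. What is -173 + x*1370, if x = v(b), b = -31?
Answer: -50863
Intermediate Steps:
x = -37
-173 + x*1370 = -173 - 37*1370 = -173 - 50690 = -50863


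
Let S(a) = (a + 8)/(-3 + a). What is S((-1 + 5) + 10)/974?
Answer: 1/487 ≈ 0.0020534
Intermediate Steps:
S(a) = (8 + a)/(-3 + a)
S((-1 + 5) + 10)/974 = ((8 + ((-1 + 5) + 10))/(-3 + ((-1 + 5) + 10)))/974 = ((8 + (4 + 10))/(-3 + (4 + 10)))*(1/974) = ((8 + 14)/(-3 + 14))*(1/974) = (22/11)*(1/974) = ((1/11)*22)*(1/974) = 2*(1/974) = 1/487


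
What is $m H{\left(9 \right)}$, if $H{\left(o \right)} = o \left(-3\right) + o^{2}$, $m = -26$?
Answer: $-1404$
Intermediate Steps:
$H{\left(o \right)} = o^{2} - 3 o$ ($H{\left(o \right)} = - 3 o + o^{2} = o^{2} - 3 o$)
$m H{\left(9 \right)} = - 26 \cdot 9 \left(-3 + 9\right) = - 26 \cdot 9 \cdot 6 = \left(-26\right) 54 = -1404$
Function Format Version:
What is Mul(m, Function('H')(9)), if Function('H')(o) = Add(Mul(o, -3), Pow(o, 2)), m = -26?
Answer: -1404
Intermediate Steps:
Function('H')(o) = Add(Pow(o, 2), Mul(-3, o)) (Function('H')(o) = Add(Mul(-3, o), Pow(o, 2)) = Add(Pow(o, 2), Mul(-3, o)))
Mul(m, Function('H')(9)) = Mul(-26, Mul(9, Add(-3, 9))) = Mul(-26, Mul(9, 6)) = Mul(-26, 54) = -1404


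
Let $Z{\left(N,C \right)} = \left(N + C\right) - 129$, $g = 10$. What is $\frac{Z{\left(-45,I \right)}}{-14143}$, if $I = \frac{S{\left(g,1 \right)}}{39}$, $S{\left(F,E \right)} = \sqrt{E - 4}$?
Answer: $\frac{174}{14143} - \frac{i \sqrt{3}}{551577} \approx 0.012303 - 3.1402 \cdot 10^{-6} i$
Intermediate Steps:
$S{\left(F,E \right)} = \sqrt{-4 + E}$
$I = \frac{i \sqrt{3}}{39}$ ($I = \frac{\sqrt{-4 + 1}}{39} = \sqrt{-3} \cdot \frac{1}{39} = i \sqrt{3} \cdot \frac{1}{39} = \frac{i \sqrt{3}}{39} \approx 0.044412 i$)
$Z{\left(N,C \right)} = -129 + C + N$ ($Z{\left(N,C \right)} = \left(C + N\right) - 129 = -129 + C + N$)
$\frac{Z{\left(-45,I \right)}}{-14143} = \frac{-129 + \frac{i \sqrt{3}}{39} - 45}{-14143} = \left(-174 + \frac{i \sqrt{3}}{39}\right) \left(- \frac{1}{14143}\right) = \frac{174}{14143} - \frac{i \sqrt{3}}{551577}$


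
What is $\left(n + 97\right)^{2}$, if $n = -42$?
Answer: $3025$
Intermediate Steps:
$\left(n + 97\right)^{2} = \left(-42 + 97\right)^{2} = 55^{2} = 3025$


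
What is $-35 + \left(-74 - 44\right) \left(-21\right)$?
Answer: $2443$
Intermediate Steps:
$-35 + \left(-74 - 44\right) \left(-21\right) = -35 - -2478 = -35 + 2478 = 2443$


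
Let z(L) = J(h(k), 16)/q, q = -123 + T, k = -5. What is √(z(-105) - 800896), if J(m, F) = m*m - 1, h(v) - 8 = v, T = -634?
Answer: 2*I*√114738164490/757 ≈ 894.93*I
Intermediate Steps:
h(v) = 8 + v
J(m, F) = -1 + m² (J(m, F) = m² - 1 = -1 + m²)
q = -757 (q = -123 - 634 = -757)
z(L) = -8/757 (z(L) = (-1 + (8 - 5)²)/(-757) = (-1 + 3²)*(-1/757) = (-1 + 9)*(-1/757) = 8*(-1/757) = -8/757)
√(z(-105) - 800896) = √(-8/757 - 800896) = √(-606278280/757) = 2*I*√114738164490/757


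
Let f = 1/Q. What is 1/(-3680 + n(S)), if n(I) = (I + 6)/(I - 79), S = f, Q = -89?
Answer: -7032/25878293 ≈ -0.00027173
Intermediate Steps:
f = -1/89 (f = 1/(-89) = -1/89 ≈ -0.011236)
S = -1/89 ≈ -0.011236
n(I) = (6 + I)/(-79 + I)
1/(-3680 + n(S)) = 1/(-3680 + (6 - 1/89)/(-79 - 1/89)) = 1/(-3680 + (533/89)/(-7032/89)) = 1/(-3680 - 89/7032*533/89) = 1/(-3680 - 533/7032) = 1/(-25878293/7032) = -7032/25878293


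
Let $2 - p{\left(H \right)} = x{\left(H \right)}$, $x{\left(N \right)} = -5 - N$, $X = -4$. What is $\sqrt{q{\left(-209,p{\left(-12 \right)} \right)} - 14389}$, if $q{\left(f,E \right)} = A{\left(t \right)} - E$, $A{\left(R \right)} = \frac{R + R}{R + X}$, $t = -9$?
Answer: $\frac{i \sqrt{2430662}}{13} \approx 119.93 i$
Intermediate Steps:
$p{\left(H \right)} = 7 + H$ ($p{\left(H \right)} = 2 - \left(-5 - H\right) = 2 + \left(5 + H\right) = 7 + H$)
$A{\left(R \right)} = \frac{2 R}{-4 + R}$ ($A{\left(R \right)} = \frac{R + R}{R - 4} = \frac{2 R}{-4 + R}$)
$q{\left(f,E \right)} = \frac{18}{13} - E$ ($q{\left(f,E \right)} = 2 \left(-9\right) \frac{1}{-4 - 9} - E = 2 \left(-9\right) \frac{1}{-13} - E = 2 \left(-9\right) \left(- \frac{1}{13}\right) - E = \frac{18}{13} - E$)
$\sqrt{q{\left(-209,p{\left(-12 \right)} \right)} - 14389} = \sqrt{\left(\frac{18}{13} - \left(7 - 12\right)\right) - 14389} = \sqrt{\left(\frac{18}{13} - -5\right) - 14389} = \sqrt{\left(\frac{18}{13} + 5\right) - 14389} = \sqrt{\frac{83}{13} - 14389} = \sqrt{- \frac{186974}{13}} = \frac{i \sqrt{2430662}}{13}$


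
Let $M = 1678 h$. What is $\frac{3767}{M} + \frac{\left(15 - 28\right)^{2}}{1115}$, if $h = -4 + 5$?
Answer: $\frac{4483787}{1870970} \approx 2.3965$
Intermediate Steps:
$h = 1$
$M = 1678$ ($M = 1678 \cdot 1 = 1678$)
$\frac{3767}{M} + \frac{\left(15 - 28\right)^{2}}{1115} = \frac{3767}{1678} + \frac{\left(15 - 28\right)^{2}}{1115} = 3767 \cdot \frac{1}{1678} + \left(-13\right)^{2} \cdot \frac{1}{1115} = \frac{3767}{1678} + 169 \cdot \frac{1}{1115} = \frac{3767}{1678} + \frac{169}{1115} = \frac{4483787}{1870970}$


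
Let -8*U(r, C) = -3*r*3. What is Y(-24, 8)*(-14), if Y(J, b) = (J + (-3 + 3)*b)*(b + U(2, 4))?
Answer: 3444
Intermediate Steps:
U(r, C) = 9*r/8 (U(r, C) = -(-3*r)*3/8 = -(-9)*r/8 = 9*r/8)
Y(J, b) = J*(9/4 + b) (Y(J, b) = (J + (-3 + 3)*b)*(b + (9/8)*2) = (J + 0*b)*(b + 9/4) = (J + 0)*(9/4 + b) = J*(9/4 + b))
Y(-24, 8)*(-14) = ((¼)*(-24)*(9 + 4*8))*(-14) = ((¼)*(-24)*(9 + 32))*(-14) = ((¼)*(-24)*41)*(-14) = -246*(-14) = 3444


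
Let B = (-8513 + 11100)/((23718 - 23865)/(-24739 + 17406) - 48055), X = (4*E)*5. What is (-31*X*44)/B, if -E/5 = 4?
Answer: -192262438860800/18970471 ≈ -1.0135e+7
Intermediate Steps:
E = -20 (E = -5*4 = -20)
X = -400 (X = (4*(-20))*5 = -80*5 = -400)
B = -18970471/352387168 (B = 2587/(-147/(-7333) - 48055) = 2587/(-147*(-1/7333) - 48055) = 2587/(147/7333 - 48055) = 2587/(-352387168/7333) = 2587*(-7333/352387168) = -18970471/352387168 ≈ -0.053834)
(-31*X*44)/B = (-31*(-400)*44)/(-18970471/352387168) = (12400*44)*(-352387168/18970471) = 545600*(-352387168/18970471) = -192262438860800/18970471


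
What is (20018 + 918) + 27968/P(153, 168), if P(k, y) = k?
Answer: 3231176/153 ≈ 21119.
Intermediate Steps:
(20018 + 918) + 27968/P(153, 168) = (20018 + 918) + 27968/153 = 20936 + 27968*(1/153) = 20936 + 27968/153 = 3231176/153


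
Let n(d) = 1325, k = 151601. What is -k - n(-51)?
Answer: -152926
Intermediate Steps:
-k - n(-51) = -1*151601 - 1*1325 = -151601 - 1325 = -152926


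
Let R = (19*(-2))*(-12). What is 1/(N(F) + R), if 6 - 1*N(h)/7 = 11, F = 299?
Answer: 1/421 ≈ 0.0023753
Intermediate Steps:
N(h) = -35 (N(h) = 42 - 7*11 = 42 - 77 = -35)
R = 456 (R = -38*(-12) = 456)
1/(N(F) + R) = 1/(-35 + 456) = 1/421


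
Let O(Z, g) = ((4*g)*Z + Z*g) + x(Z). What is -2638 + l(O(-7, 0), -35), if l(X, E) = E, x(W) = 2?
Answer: -2673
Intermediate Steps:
O(Z, g) = 2 + 5*Z*g (O(Z, g) = ((4*g)*Z + Z*g) + 2 = (4*Z*g + Z*g) + 2 = 5*Z*g + 2 = 2 + 5*Z*g)
-2638 + l(O(-7, 0), -35) = -2638 - 35 = -2673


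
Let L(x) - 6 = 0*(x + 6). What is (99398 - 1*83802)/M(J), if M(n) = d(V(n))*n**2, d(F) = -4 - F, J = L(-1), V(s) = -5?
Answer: 3899/9 ≈ 433.22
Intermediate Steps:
L(x) = 6 (L(x) = 6 + 0*(x + 6) = 6 + 0*(6 + x) = 6 + 0 = 6)
J = 6
M(n) = n**2 (M(n) = (-4 - 1*(-5))*n**2 = (-4 + 5)*n**2 = 1*n**2 = n**2)
(99398 - 1*83802)/M(J) = (99398 - 1*83802)/(6**2) = (99398 - 83802)/36 = 15596*(1/36) = 3899/9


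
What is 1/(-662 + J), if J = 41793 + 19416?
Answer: 1/60547 ≈ 1.6516e-5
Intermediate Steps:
J = 61209
1/(-662 + J) = 1/(-662 + 61209) = 1/60547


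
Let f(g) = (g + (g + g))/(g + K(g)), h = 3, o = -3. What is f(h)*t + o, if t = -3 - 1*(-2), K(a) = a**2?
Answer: -15/4 ≈ -3.7500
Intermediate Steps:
t = -1 (t = -3 + 2 = -1)
f(g) = 3*g/(g + g**2) (f(g) = (g + (g + g))/(g + g**2) = (g + 2*g)/(g + g**2) = (3*g)/(g + g**2) = 3*g/(g + g**2))
f(h)*t + o = (3/(1 + 3))*(-1) - 3 = (3/4)*(-1) - 3 = -3/4 - 3 = -15/4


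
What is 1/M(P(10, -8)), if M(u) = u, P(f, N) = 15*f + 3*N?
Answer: 1/126 ≈ 0.0079365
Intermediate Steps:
P(f, N) = 3*N + 15*f
1/M(P(10, -8)) = 1/(3*(-8) + 15*10) = 1/(-24 + 150) = 1/126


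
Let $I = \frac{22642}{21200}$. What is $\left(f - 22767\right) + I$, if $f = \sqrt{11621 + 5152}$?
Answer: $- \frac{241318879}{10600} + \sqrt{16773} \approx -22636.0$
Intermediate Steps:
$I = \frac{11321}{10600}$ ($I = 22642 \cdot \frac{1}{21200} = \frac{11321}{10600} \approx 1.068$)
$f = \sqrt{16773} \approx 129.51$
$\left(f - 22767\right) + I = \left(\sqrt{16773} - 22767\right) + \frac{11321}{10600} = \left(-22767 + \sqrt{16773}\right) + \frac{11321}{10600} = - \frac{241318879}{10600} + \sqrt{16773}$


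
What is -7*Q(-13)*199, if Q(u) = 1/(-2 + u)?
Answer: 1393/15 ≈ 92.867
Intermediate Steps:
-7*Q(-13)*199 = -7/(-2 - 13)*199 = -7/(-15)*199 = -7*(-1/15)*199 = (7/15)*199 = 1393/15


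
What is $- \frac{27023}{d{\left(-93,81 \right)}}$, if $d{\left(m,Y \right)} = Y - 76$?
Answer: $- \frac{27023}{5} \approx -5404.6$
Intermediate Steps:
$d{\left(m,Y \right)} = -76 + Y$ ($d{\left(m,Y \right)} = Y - 76 = -76 + Y$)
$- \frac{27023}{d{\left(-93,81 \right)}} = - \frac{27023}{-76 + 81} = - \frac{27023}{5}$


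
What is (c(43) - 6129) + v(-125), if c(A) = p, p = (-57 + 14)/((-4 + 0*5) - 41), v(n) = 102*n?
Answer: -849512/45 ≈ -18878.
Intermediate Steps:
p = 43/45 (p = -43/((-4 + 0) - 41) = -43/(-4 - 41) = -43/(-45) = -43*(-1/45) = 43/45 ≈ 0.95556)
c(A) = 43/45
(c(43) - 6129) + v(-125) = (43/45 - 6129) + 102*(-125) = -275762/45 - 12750 = -849512/45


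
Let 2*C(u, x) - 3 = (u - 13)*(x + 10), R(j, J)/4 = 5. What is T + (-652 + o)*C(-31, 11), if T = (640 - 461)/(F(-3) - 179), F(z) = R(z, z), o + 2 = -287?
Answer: 137798741/318 ≈ 4.3333e+5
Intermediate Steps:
R(j, J) = 20 (R(j, J) = 4*5 = 20)
o = -289 (o = -2 - 287 = -289)
C(u, x) = 3/2 + (-13 + u)*(10 + x)/2 (C(u, x) = 3/2 + ((u - 13)*(x + 10))/2 = 3/2 + ((-13 + u)*(10 + x))/2 = 3/2 + (-13 + u)*(10 + x)/2)
F(z) = 20
T = -179/159 (T = (640 - 461)/(20 - 179) = 179/(-159) = 179*(-1/159) = -179/159 ≈ -1.1258)
T + (-652 + o)*C(-31, 11) = -179/159 + (-652 - 289)*(-127/2 + 5*(-31) - 13/2*11 + (1/2)*(-31)*11) = -179/159 - 941*(-127/2 - 155 - 143/2 - 341/2) = -179/159 - 941*(-921/2) = -179/159 + 866661/2 = 137798741/318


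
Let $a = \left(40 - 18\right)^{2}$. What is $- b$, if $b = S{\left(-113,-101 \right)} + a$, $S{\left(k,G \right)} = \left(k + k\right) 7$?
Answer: $1098$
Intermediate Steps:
$S{\left(k,G \right)} = 14 k$ ($S{\left(k,G \right)} = 2 k 7 = 14 k$)
$a = 484$ ($a = 22^{2} = 484$)
$b = -1098$ ($b = 14 \left(-113\right) + 484 = -1582 + 484 = -1098$)
$- b = \left(-1\right) \left(-1098\right) = 1098$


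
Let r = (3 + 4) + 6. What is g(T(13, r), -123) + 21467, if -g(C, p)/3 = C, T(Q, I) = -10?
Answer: 21497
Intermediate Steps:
r = 13 (r = 7 + 6 = 13)
g(C, p) = -3*C
g(T(13, r), -123) + 21467 = -3*(-10) + 21467 = 30 + 21467 = 21497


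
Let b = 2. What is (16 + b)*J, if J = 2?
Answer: 36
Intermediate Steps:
(16 + b)*J = (16 + 2)*2 = 18*2 = 36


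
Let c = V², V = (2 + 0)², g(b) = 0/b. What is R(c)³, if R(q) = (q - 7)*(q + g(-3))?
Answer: 2985984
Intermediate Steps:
g(b) = 0
V = 4 (V = 2² = 4)
c = 16 (c = 4² = 16)
R(q) = q*(-7 + q) (R(q) = (q - 7)*(q + 0) = (-7 + q)*q = q*(-7 + q))
R(c)³ = (16*(-7 + 16))³ = (16*9)³ = 144³ = 2985984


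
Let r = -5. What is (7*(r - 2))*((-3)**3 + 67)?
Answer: -1960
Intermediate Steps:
(7*(r - 2))*((-3)**3 + 67) = (7*(-5 - 2))*((-3)**3 + 67) = (7*(-7))*(-27 + 67) = -49*40 = -1960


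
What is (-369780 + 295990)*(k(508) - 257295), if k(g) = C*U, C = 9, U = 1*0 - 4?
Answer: 18988454490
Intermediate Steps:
U = -4 (U = 0 - 4 = -4)
k(g) = -36 (k(g) = 9*(-4) = -36)
(-369780 + 295990)*(k(508) - 257295) = (-369780 + 295990)*(-36 - 257295) = -73790*(-257331) = 18988454490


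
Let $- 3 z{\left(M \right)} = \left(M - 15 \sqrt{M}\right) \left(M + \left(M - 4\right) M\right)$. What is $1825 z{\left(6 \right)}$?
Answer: $-65700 + 164250 \sqrt{6} \approx 3.3663 \cdot 10^{5}$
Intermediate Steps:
$z{\left(M \right)} = - \frac{\left(M - 15 \sqrt{M}\right) \left(M + M \left(-4 + M\right)\right)}{3}$ ($z{\left(M \right)} = - \frac{\left(M - 15 \sqrt{M}\right) \left(M + \left(M - 4\right) M\right)}{3} = - \frac{\left(M - 15 \sqrt{M}\right) \left(M + \left(-4 + M\right) M\right)}{3} = - \frac{\left(M - 15 \sqrt{M}\right) \left(M + M \left(-4 + M\right)\right)}{3}$)
$1825 z{\left(6 \right)} = 1825 \left(6^{2} - 15 \cdot 6^{\frac{3}{2}} + 5 \cdot 6^{\frac{5}{2}} - \frac{6^{3}}{3}\right) = 1825 \left(36 - 15 \cdot 6 \sqrt{6} + 5 \cdot 36 \sqrt{6} - 72\right) = 1825 \left(36 - 90 \sqrt{6} + 180 \sqrt{6} - 72\right) = 1825 \left(-36 + 90 \sqrt{6}\right) = -65700 + 164250 \sqrt{6}$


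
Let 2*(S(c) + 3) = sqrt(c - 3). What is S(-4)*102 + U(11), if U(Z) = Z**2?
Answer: -185 + 51*I*sqrt(7) ≈ -185.0 + 134.93*I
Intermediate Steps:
S(c) = -3 + sqrt(-3 + c)/2 (S(c) = -3 + sqrt(c - 3)/2 = -3 + sqrt(-3 + c)/2)
S(-4)*102 + U(11) = (-3 + sqrt(-3 - 4)/2)*102 + 11**2 = (-3 + sqrt(-7)/2)*102 + 121 = (-3 + (I*sqrt(7))/2)*102 + 121 = (-3 + I*sqrt(7)/2)*102 + 121 = (-306 + 51*I*sqrt(7)) + 121 = -185 + 51*I*sqrt(7)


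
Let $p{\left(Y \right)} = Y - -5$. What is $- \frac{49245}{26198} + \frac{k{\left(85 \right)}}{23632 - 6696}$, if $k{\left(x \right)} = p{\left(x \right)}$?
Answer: $- \frac{207913875}{110922332} \approx -1.8744$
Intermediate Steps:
$p{\left(Y \right)} = 5 + Y$ ($p{\left(Y \right)} = Y + 5 = 5 + Y$)
$k{\left(x \right)} = 5 + x$
$- \frac{49245}{26198} + \frac{k{\left(85 \right)}}{23632 - 6696} = - \frac{49245}{26198} + \frac{5 + 85}{23632 - 6696} = \left(-49245\right) \frac{1}{26198} + \frac{90}{16936} = - \frac{49245}{26198} + 90 \cdot \frac{1}{16936} = - \frac{49245}{26198} + \frac{45}{8468} = - \frac{207913875}{110922332}$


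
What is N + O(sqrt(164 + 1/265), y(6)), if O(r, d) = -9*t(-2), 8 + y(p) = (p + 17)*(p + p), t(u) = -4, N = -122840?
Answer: -122804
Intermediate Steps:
y(p) = -8 + 2*p*(17 + p) (y(p) = -8 + (p + 17)*(p + p) = -8 + (17 + p)*(2*p) = -8 + 2*p*(17 + p))
O(r, d) = 36 (O(r, d) = -9*(-4) = 36)
N + O(sqrt(164 + 1/265), y(6)) = -122840 + 36 = -122804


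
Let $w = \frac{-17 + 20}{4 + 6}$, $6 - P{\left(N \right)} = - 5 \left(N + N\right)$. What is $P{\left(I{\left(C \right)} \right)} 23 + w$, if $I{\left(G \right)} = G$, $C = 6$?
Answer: $\frac{15183}{10} \approx 1518.3$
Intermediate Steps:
$P{\left(N \right)} = 6 + 10 N$ ($P{\left(N \right)} = 6 - - 5 \left(N + N\right) = 6 - - 5 \cdot 2 N = 6 - - 10 N = 6 + 10 N$)
$w = \frac{3}{10} \approx 0.3$
$P{\left(I{\left(C \right)} \right)} 23 + w = \left(6 + 10 \cdot 6\right) 23 + \frac{3}{10} = \left(6 + 60\right) 23 + \frac{3}{10} = 66 \cdot 23 + \frac{3}{10} = 1518 + \frac{3}{10} = \frac{15183}{10}$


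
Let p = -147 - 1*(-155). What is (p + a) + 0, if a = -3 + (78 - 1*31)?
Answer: 52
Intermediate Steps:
p = 8 (p = -147 + 155 = 8)
a = 44 (a = -3 + (78 - 31) = -3 + 47 = 44)
(p + a) + 0 = (8 + 44) + 0 = 52 + 0 = 52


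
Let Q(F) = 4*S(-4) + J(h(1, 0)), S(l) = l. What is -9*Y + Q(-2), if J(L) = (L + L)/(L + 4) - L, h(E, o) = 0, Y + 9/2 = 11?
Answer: -149/2 ≈ -74.500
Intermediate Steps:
Y = 13/2 (Y = -9/2 + 11 = 13/2 ≈ 6.5000)
J(L) = -L + 2*L/(4 + L) (J(L) = (2*L)/(4 + L) - L = 2*L/(4 + L) - L = -L + 2*L/(4 + L))
Q(F) = -16 (Q(F) = 4*(-4) - 1*0*(2 + 0)/(4 + 0) = -16 - 1*0*2/4 = -16 - 1*0*¼*2 = -16 + 0 = -16)
-9*Y + Q(-2) = -9*13/2 - 16 = -117/2 - 16 = -149/2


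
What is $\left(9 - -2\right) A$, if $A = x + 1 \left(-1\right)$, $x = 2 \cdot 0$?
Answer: $-11$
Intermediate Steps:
$x = 0$
$A = -1$ ($A = 0 + 1 \left(-1\right) = 0 - 1 = -1$)
$\left(9 - -2\right) A = \left(9 - -2\right) \left(-1\right) = \left(9 + 2\right) \left(-1\right) = 11 \left(-1\right) = -11$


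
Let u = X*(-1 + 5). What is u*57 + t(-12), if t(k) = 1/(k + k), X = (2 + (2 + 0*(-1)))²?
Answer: 87551/24 ≈ 3648.0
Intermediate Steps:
X = 16 (X = (2 + (2 + 0))² = (2 + 2)² = 4² = 16)
t(k) = 1/(2*k)
u = 64 (u = 16*(-1 + 5) = 16*4 = 64)
u*57 + t(-12) = 64*57 + (½)/(-12) = 3648 + (½)*(-1/12) = 3648 - 1/24 = 87551/24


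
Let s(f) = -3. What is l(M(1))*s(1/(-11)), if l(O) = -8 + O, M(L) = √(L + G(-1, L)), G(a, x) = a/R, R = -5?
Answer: 24 - 3*√30/5 ≈ 20.714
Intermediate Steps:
G(a, x) = -a/5 (G(a, x) = a/(-5) = a*(-⅕) = -a/5)
M(L) = √(⅕ + L) (M(L) = √(L - ⅕*(-1)) = √(L + ⅕) = √(⅕ + L))
l(M(1))*s(1/(-11)) = (-8 + √(5 + 25*1)/5)*(-3) = (-8 + √(5 + 25)/5)*(-3) = (-8 + √30/5)*(-3) = 24 - 3*√30/5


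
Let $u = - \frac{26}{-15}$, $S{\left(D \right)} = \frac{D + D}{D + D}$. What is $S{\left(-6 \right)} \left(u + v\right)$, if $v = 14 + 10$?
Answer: $\frac{386}{15} \approx 25.733$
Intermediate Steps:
$S{\left(D \right)} = 1$ ($S{\left(D \right)} = \frac{2 D}{2 D} = 2 D \frac{1}{2 D} = 1$)
$v = 24$
$u = \frac{26}{15}$ ($u = \left(-26\right) \left(- \frac{1}{15}\right) = \frac{26}{15} \approx 1.7333$)
$S{\left(-6 \right)} \left(u + v\right) = 1 \left(\frac{26}{15} + 24\right) = 1 \cdot \frac{386}{15} = \frac{386}{15}$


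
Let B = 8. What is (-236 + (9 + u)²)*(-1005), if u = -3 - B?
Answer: 233160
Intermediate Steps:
u = -11 (u = -3 - 1*8 = -3 - 8 = -11)
(-236 + (9 + u)²)*(-1005) = (-236 + (9 - 11)²)*(-1005) = (-236 + (-2)²)*(-1005) = (-236 + 4)*(-1005) = -232*(-1005) = 233160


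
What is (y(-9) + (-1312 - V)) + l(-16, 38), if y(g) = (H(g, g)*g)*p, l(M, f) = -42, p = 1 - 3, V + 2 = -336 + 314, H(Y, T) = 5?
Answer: -1240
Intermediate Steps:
V = -24 (V = -2 + (-336 + 314) = -2 - 22 = -24)
p = -2
y(g) = -10*g (y(g) = (5*g)*(-2) = -10*g)
(y(-9) + (-1312 - V)) + l(-16, 38) = (-10*(-9) + (-1312 - 1*(-24))) - 42 = (90 + (-1312 + 24)) - 42 = (90 - 1288) - 42 = -1198 - 42 = -1240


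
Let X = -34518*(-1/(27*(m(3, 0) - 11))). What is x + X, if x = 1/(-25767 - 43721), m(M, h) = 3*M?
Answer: -399764473/625392 ≈ -639.22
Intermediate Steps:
X = -5753/9 (X = -34518*(-1/(27*(3*3 - 11))) = -34518*(-1/(27*(9 - 11))) = -34518/((-27*(-2))) = -34518/54 = -34518*1/54 = -5753/9 ≈ -639.22)
x = -1/69488 (x = 1/(-69488) = -1/69488 ≈ -1.4391e-5)
x + X = -1/69488 - 5753/9 = -399764473/625392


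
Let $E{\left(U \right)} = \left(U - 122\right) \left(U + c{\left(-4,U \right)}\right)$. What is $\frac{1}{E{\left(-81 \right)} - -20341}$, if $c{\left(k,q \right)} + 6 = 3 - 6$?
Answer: $\frac{1}{38611} \approx 2.5899 \cdot 10^{-5}$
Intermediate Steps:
$c{\left(k,q \right)} = -9$ ($c{\left(k,q \right)} = -6 + \left(3 - 6\right) = -6 - 3 = -9$)
$E{\left(U \right)} = \left(-122 + U\right) \left(-9 + U\right)$ ($E{\left(U \right)} = \left(U - 122\right) \left(U - 9\right) = \left(-122 + U\right) \left(-9 + U\right)$)
$\frac{1}{E{\left(-81 \right)} - -20341} = \frac{1}{\left(1098 + \left(-81\right)^{2} - -10611\right) - -20341} = \frac{1}{\left(1098 + 6561 + 10611\right) + \left(-25968 + 46309\right)} = \frac{1}{18270 + 20341} = \frac{1}{38611}$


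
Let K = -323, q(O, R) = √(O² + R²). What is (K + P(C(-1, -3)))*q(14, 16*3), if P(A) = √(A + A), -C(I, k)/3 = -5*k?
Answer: -16150 + 150*I*√10 ≈ -16150.0 + 474.34*I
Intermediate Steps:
C(I, k) = 15*k (C(I, k) = -(-15)*k = 15*k)
P(A) = √2*√A (P(A) = √(2*A) = √2*√A)
(K + P(C(-1, -3)))*q(14, 16*3) = (-323 + √2*√(15*(-3)))*√(14² + (16*3)²) = (-323 + √2*√(-45))*√(196 + 48²) = (-323 + √2*(3*I*√5))*√(196 + 2304) = (-323 + 3*I*√10)*√2500 = (-323 + 3*I*√10)*50 = -16150 + 150*I*√10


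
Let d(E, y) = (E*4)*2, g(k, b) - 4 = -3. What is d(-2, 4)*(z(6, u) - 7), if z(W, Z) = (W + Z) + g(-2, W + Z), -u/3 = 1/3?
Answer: 16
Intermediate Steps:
g(k, b) = 1 (g(k, b) = 4 - 3 = 1)
d(E, y) = 8*E (d(E, y) = (4*E)*2 = 8*E)
u = -1 (u = -3/3 = -3*⅓ = -1)
z(W, Z) = 1 + W + Z (z(W, Z) = (W + Z) + 1 = 1 + W + Z)
d(-2, 4)*(z(6, u) - 7) = (8*(-2))*((1 + 6 - 1) - 7) = -16*(6 - 7) = -16*(-1) = 16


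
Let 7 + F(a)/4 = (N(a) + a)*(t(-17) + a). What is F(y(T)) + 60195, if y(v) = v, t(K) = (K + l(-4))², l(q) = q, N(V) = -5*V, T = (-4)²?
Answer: -56825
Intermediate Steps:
T = 16
t(K) = (-4 + K)² (t(K) = (K - 4)² = (-4 + K)²)
F(a) = -28 - 16*a*(441 + a) (F(a) = -28 + 4*((-5*a + a)*((-4 - 17)² + a)) = -28 + 4*((-4*a)*((-21)² + a)) = -28 + 4*((-4*a)*(441 + a)) = -28 + 4*(-4*a*(441 + a)) = -28 - 16*a*(441 + a))
F(y(T)) + 60195 = (-28 - 7056*16 - 16*16²) + 60195 = (-28 - 112896 - 16*256) + 60195 = (-28 - 112896 - 4096) + 60195 = -117020 + 60195 = -56825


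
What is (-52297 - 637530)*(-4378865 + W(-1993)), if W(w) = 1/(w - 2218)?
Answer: 12719996339750732/4211 ≈ 3.0207e+12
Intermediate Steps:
W(w) = 1/(-2218 + w)
(-52297 - 637530)*(-4378865 + W(-1993)) = (-52297 - 637530)*(-4378865 + 1/(-2218 - 1993)) = -689827*(-4378865 + 1/(-4211)) = -689827*(-4378865 - 1/4211) = -689827*(-18439400516/4211) = 12719996339750732/4211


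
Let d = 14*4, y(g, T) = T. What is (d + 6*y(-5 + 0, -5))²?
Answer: 676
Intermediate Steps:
d = 56
(d + 6*y(-5 + 0, -5))² = (56 + 6*(-5))² = (56 - 30)² = 26² = 676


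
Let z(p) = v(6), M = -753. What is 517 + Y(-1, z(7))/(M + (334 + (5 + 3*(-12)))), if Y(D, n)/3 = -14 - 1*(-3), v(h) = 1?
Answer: 77561/150 ≈ 517.07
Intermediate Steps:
z(p) = 1
Y(D, n) = -33 (Y(D, n) = 3*(-14 - 1*(-3)) = 3*(-14 + 3) = 3*(-11) = -33)
517 + Y(-1, z(7))/(M + (334 + (5 + 3*(-12)))) = 517 - 33/(-753 + (334 + (5 + 3*(-12)))) = 517 - 33/(-753 + (334 + (5 - 36))) = 517 - 33/(-753 + (334 - 31)) = 517 - 33/(-753 + 303) = 517 - 33/(-450) = 517 - 1/450*(-33) = 517 + 11/150 = 77561/150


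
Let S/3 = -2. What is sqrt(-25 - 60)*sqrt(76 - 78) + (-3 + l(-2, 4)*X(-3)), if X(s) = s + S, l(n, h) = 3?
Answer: -30 - sqrt(170) ≈ -43.038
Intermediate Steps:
S = -6 (S = 3*(-2) = -6)
X(s) = -6 + s (X(s) = s - 6 = -6 + s)
sqrt(-25 - 60)*sqrt(76 - 78) + (-3 + l(-2, 4)*X(-3)) = sqrt(-25 - 60)*sqrt(76 - 78) + (-3 + 3*(-6 - 3)) = sqrt(-85)*sqrt(-2) + (-3 + 3*(-9)) = (I*sqrt(85))*(I*sqrt(2)) + (-3 - 27) = -sqrt(170) - 30 = -30 - sqrt(170)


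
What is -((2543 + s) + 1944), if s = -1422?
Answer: -3065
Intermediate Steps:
-((2543 + s) + 1944) = -((2543 - 1422) + 1944) = -(1121 + 1944) = -1*3065 = -3065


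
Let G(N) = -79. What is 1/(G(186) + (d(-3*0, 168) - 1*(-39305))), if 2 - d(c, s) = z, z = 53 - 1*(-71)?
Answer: 1/39104 ≈ 2.5573e-5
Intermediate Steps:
z = 124 (z = 53 + 71 = 124)
d(c, s) = -122 (d(c, s) = 2 - 1*124 = 2 - 124 = -122)
1/(G(186) + (d(-3*0, 168) - 1*(-39305))) = 1/(-79 + (-122 - 1*(-39305))) = 1/(-79 + (-122 + 39305)) = 1/(-79 + 39183) = 1/39104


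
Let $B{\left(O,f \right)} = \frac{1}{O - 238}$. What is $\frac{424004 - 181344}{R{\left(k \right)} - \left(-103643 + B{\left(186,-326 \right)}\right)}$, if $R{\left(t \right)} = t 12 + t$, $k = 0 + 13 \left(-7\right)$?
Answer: $\frac{12618320}{5327921} \approx 2.3683$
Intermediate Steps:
$B{\left(O,f \right)} = \frac{1}{-238 + O}$
$k = -91$ ($k = 0 - 91 = -91$)
$R{\left(t \right)} = 13 t$ ($R{\left(t \right)} = 12 t + t = 13 t$)
$\frac{424004 - 181344}{R{\left(k \right)} - \left(-103643 + B{\left(186,-326 \right)}\right)} = \frac{424004 - 181344}{13 \left(-91\right) + \left(103643 - \frac{1}{-238 + 186}\right)} = \frac{242660}{-1183 + \left(103643 - \frac{1}{-52}\right)} = \frac{242660}{-1183 + \left(103643 - - \frac{1}{52}\right)} = \frac{242660}{-1183 + \left(103643 + \frac{1}{52}\right)} = \frac{242660}{-1183 + \frac{5389437}{52}} = \frac{242660}{\frac{5327921}{52}} = 242660 \cdot \frac{52}{5327921} = \frac{12618320}{5327921}$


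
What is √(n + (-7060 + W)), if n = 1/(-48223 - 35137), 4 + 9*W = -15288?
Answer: I*√34237179106090/62520 ≈ 93.59*I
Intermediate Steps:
W = -15292/9 (W = -4/9 + (⅑)*(-15288) = -4/9 - 5096/3 = -15292/9 ≈ -1699.1)
n = -1/83360 (n = 1/(-83360) = -1/83360 ≈ -1.1996e-5)
√(n + (-7060 + W)) = √(-1/83360 + (-7060 - 15292/9)) = √(-1/83360 - 78832/9) = √(-6571435529/750240) = I*√34237179106090/62520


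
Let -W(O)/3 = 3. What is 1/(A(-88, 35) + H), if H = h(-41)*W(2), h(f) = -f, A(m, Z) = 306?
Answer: -1/63 ≈ -0.015873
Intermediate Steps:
W(O) = -9 (W(O) = -3*3 = -9)
H = -369 (H = -1*(-41)*(-9) = 41*(-9) = -369)
1/(A(-88, 35) + H) = 1/(306 - 369) = 1/(-63) = -1/63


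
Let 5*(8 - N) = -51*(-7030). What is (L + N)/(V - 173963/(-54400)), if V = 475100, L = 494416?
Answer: 22995859200/25845613963 ≈ 0.88974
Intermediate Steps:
N = -71698 (N = 8 - (-51)*(-7030)/5 = 8 - ⅕*358530 = 8 - 71706 = -71698)
(L + N)/(V - 173963/(-54400)) = (494416 - 71698)/(475100 - 173963/(-54400)) = 422718/(475100 - 173963*(-1/54400)) = 422718/(475100 + 173963/54400) = 422718/(25845613963/54400) = 422718*(54400/25845613963) = 22995859200/25845613963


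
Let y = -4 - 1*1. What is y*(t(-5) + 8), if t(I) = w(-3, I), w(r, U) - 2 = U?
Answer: -25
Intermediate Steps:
w(r, U) = 2 + U
t(I) = 2 + I
y = -5 (y = -4 - 1 = -5)
y*(t(-5) + 8) = -5*((2 - 5) + 8) = -5*(-3 + 8) = -5*5 = -25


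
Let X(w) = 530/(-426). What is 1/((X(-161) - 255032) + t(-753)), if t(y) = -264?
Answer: -213/54378313 ≈ -3.9170e-6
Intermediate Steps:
X(w) = -265/213 (X(w) = 530*(-1/426) = -265/213)
1/((X(-161) - 255032) + t(-753)) = 1/((-265/213 - 255032) - 264) = 1/(-54322081/213 - 264) = 1/(-54378313/213) = -213/54378313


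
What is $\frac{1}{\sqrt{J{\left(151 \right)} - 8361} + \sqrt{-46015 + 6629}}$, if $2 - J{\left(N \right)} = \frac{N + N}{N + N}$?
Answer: $- \frac{i}{\sqrt{39386} + 2 \sqrt{2090}} \approx - 0.0034496 i$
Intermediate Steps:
$J{\left(N \right)} = 1$ ($J{\left(N \right)} = 2 - \frac{N + N}{N + N} = 2 - \frac{2 N}{2 N} = 2 - 2 N \frac{1}{2 N} = 2 - 1 = 1$)
$\frac{1}{\sqrt{J{\left(151 \right)} - 8361} + \sqrt{-46015 + 6629}} = \frac{1}{\sqrt{1 - 8361} + \sqrt{-46015 + 6629}} = \frac{1}{\sqrt{-8360} + \sqrt{-39386}} = \frac{1}{2 i \sqrt{2090} + i \sqrt{39386}} = \frac{1}{i \sqrt{39386} + 2 i \sqrt{2090}}$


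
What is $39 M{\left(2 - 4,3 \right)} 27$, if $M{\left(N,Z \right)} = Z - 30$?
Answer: $-28431$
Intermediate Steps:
$M{\left(N,Z \right)} = -30 + Z$ ($M{\left(N,Z \right)} = Z - 30 = -30 + Z$)
$39 M{\left(2 - 4,3 \right)} 27 = 39 \left(-30 + 3\right) 27 = 39 \left(-27\right) 27 = \left(-1053\right) 27 = -28431$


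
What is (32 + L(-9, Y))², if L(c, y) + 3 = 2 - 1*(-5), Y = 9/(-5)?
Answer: 1296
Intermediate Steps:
Y = -9/5 (Y = 9*(-⅕) = -9/5 ≈ -1.8000)
L(c, y) = 4 (L(c, y) = -3 + (2 - 1*(-5)) = -3 + (2 + 5) = -3 + 7 = 4)
(32 + L(-9, Y))² = (32 + 4)² = 36² = 1296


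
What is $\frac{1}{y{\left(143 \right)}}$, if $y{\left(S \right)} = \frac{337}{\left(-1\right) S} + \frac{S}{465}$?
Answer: $- \frac{66495}{136256} \approx -0.48802$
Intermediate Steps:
$y{\left(S \right)} = - \frac{337}{S} + \frac{S}{465}$ ($y{\left(S \right)} = 337 \left(- \frac{1}{S}\right) + S \frac{1}{465} = - \frac{337}{S} + \frac{S}{465}$)
$\frac{1}{y{\left(143 \right)}} = \frac{1}{- \frac{337}{143} + \frac{1}{465} \cdot 143} = \frac{1}{\left(-337\right) \frac{1}{143} + \frac{143}{465}} = \frac{1}{- \frac{337}{143} + \frac{143}{465}} = \frac{1}{- \frac{136256}{66495}} = - \frac{66495}{136256}$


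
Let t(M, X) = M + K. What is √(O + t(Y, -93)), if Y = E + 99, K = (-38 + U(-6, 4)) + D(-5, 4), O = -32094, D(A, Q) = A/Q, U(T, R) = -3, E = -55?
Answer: I*√128369/2 ≈ 179.14*I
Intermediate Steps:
K = -169/4 (K = (-38 - 3) - 5/4 = -41 - 5*¼ = -41 - 5/4 = -169/4 ≈ -42.250)
Y = 44 (Y = -55 + 99 = 44)
t(M, X) = -169/4 + M (t(M, X) = M - 169/4 = -169/4 + M)
√(O + t(Y, -93)) = √(-32094 + (-169/4 + 44)) = √(-32094 + 7/4) = √(-128369/4) = I*√128369/2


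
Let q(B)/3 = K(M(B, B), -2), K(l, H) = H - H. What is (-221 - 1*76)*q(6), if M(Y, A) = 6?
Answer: 0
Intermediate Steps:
K(l, H) = 0
q(B) = 0 (q(B) = 3*0 = 0)
(-221 - 1*76)*q(6) = (-221 - 1*76)*0 = (-221 - 76)*0 = -297*0 = 0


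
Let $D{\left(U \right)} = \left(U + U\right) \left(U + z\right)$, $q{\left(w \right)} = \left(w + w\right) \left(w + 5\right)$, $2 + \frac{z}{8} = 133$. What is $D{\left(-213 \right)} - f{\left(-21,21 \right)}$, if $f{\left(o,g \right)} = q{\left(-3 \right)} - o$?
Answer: $-355719$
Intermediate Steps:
$z = 1048$ ($z = -16 + 8 \cdot 133 = -16 + 1064 = 1048$)
$q{\left(w \right)} = 2 w \left(5 + w\right)$
$f{\left(o,g \right)} = -12 - o$ ($f{\left(o,g \right)} = 2 \left(-3\right) \left(5 - 3\right) - o = 2 \left(-3\right) 2 - o = -12 - o$)
$D{\left(U \right)} = 2 U \left(1048 + U\right)$ ($D{\left(U \right)} = \left(U + U\right) \left(U + 1048\right) = 2 U \left(1048 + U\right)$)
$D{\left(-213 \right)} - f{\left(-21,21 \right)} = 2 \left(-213\right) \left(1048 - 213\right) - \left(-12 - -21\right) = 2 \left(-213\right) 835 - \left(-12 + 21\right) = -355710 - 9 = -355719$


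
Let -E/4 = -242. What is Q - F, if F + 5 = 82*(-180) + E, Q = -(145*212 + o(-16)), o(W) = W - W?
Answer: -16943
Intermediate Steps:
E = 968 (E = -4*(-242) = 968)
o(W) = 0
Q = -30740 (Q = -(145*212 + 0) = -(30740 + 0) = -1*30740 = -30740)
F = -13797 (F = -5 + (82*(-180) + 968) = -5 + (-14760 + 968) = -5 - 13792 = -13797)
Q - F = -30740 - 1*(-13797) = -30740 + 13797 = -16943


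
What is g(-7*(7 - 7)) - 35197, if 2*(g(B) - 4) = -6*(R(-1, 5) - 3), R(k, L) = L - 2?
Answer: -35193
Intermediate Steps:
R(k, L) = -2 + L
g(B) = 4 (g(B) = 4 + (-6*((-2 + 5) - 3))/2 = 4 + (-6*(3 - 3))/2 = 4 + (-6*0)/2 = 4 + (½)*0 = 4 + 0 = 4)
g(-7*(7 - 7)) - 35197 = 4 - 35197 = -35193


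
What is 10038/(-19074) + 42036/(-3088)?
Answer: -34699667/2454188 ≈ -14.139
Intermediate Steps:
10038/(-19074) + 42036/(-3088) = 10038*(-1/19074) + 42036*(-1/3088) = -1673/3179 - 10509/772 = -34699667/2454188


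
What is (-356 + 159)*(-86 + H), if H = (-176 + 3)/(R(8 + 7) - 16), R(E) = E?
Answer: -17139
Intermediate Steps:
H = 173 (H = (-176 + 3)/((8 + 7) - 16) = -173/(15 - 16) = -173/(-1) = -173*(-1) = 173)
(-356 + 159)*(-86 + H) = (-356 + 159)*(-86 + 173) = -197*87 = -17139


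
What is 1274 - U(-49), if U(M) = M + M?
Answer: 1372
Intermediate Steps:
U(M) = 2*M
1274 - U(-49) = 1274 - 2*(-49) = 1274 - 1*(-98) = 1274 + 98 = 1372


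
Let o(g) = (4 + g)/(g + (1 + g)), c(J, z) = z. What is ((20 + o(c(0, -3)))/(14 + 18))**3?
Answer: 970299/4096000 ≈ 0.23689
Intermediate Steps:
o(g) = (4 + g)/(1 + 2*g)
((20 + o(c(0, -3)))/(14 + 18))**3 = ((20 + (4 - 3)/(1 + 2*(-3)))/(14 + 18))**3 = ((20 + 1/(1 - 6))/32)**3 = ((20 + 1/(-5))*(1/32))**3 = ((20 - 1/5*1)*(1/32))**3 = ((20 - 1/5)*(1/32))**3 = ((99/5)*(1/32))**3 = (99/160)**3 = 970299/4096000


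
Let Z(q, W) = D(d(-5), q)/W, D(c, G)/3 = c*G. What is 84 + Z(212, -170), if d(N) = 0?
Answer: 84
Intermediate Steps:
D(c, G) = 3*G*c (D(c, G) = 3*(c*G) = 3*(G*c) = 3*G*c)
Z(q, W) = 0 (Z(q, W) = (3*q*0)/W = 0/W = 0)
84 + Z(212, -170) = 84 + 0 = 84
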